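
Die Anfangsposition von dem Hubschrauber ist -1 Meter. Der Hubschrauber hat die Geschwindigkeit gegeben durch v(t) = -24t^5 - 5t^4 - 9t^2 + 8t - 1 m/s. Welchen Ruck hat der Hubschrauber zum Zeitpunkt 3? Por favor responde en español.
Partiendo de la velocidad v(t) = -24·t^5 - 5·t^4 - 9·t^2 + 8·t - 1, tomamos 2 derivadas. Tomando d/dt de v(t), encontramos a(t) = -120·t^4 - 20·t^3 - 18·t + 8. La derivada de la aceleración da la sacudida: j(t) = -480·t^3 - 60·t^2 - 18. Usando j(t) = -480·t^3 - 60·t^2 - 18 y sustituyendo t = 3, encontramos j = -13518.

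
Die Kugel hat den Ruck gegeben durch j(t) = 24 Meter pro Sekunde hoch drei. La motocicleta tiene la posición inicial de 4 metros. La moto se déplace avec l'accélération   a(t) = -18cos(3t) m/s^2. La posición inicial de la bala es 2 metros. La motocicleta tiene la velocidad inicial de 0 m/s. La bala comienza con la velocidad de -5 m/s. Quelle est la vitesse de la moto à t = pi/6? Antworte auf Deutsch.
Um dies zu lösen, müssen wir 1 Stammfunktion unserer Gleichung für die Beschleunigung a(t) = -18·cos(3·t) finden. Die Stammfunktion von der Beschleunigung ist die Geschwindigkeit. Mit v(0) = 0 erhalten wir v(t) = -6·sin(3·t). Mit v(t) = -6·sin(3·t) und Einsetzen von t = pi/6, finden wir v = -6.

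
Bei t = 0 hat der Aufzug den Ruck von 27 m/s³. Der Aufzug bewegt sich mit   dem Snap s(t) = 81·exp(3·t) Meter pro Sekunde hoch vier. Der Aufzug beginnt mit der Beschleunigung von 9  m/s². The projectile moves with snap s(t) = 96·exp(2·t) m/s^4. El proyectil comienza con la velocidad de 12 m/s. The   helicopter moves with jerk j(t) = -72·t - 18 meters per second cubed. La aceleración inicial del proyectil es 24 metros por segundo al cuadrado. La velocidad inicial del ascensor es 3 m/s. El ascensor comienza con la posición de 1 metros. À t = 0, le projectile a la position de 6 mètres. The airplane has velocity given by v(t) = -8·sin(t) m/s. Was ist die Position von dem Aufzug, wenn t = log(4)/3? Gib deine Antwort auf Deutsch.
Wir müssen unsere Gleichung für den Snap s(t) = 81·exp(3·t) 4-mal integrieren. Das Integral von dem Snap ist der Ruck. Mit j(0) = 27 erhalten wir j(t) = 27·exp(3·t). Die Stammfunktion von dem Ruck ist die Beschleunigung. Mit a(0) = 9 erhalten wir a(t) = 9·exp(3·t). Das Integral von der Beschleunigung ist die Geschwindigkeit. Mit v(0) = 3 erhalten wir v(t) = 3·exp(3·t). Das Integral von der Geschwindigkeit ist die Position. Mit x(0) = 1 erhalten wir x(t) = exp(3·t). Wir haben die Position x(t) = exp(3·t). Durch Einsetzen von t = log(4)/3: x(log(4)/3) = 4.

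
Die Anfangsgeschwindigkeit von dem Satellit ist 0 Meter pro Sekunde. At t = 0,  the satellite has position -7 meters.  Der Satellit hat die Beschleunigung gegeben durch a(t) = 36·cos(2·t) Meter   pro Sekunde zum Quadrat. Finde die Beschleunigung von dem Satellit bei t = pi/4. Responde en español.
De la ecuación de la aceleración a(t) = 36·cos(2·t), sustituimos t = pi/4 para obtener a = 0.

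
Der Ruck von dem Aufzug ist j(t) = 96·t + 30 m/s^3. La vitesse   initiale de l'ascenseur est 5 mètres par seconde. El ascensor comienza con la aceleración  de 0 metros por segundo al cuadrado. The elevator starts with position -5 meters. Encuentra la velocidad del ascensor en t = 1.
Partiendo de la sacudida j(t) = 96·t + 30, tomamos 2 integrales. La integral de la sacudida, con a(0) = 0, da la aceleración: a(t) = 6·t·(8·t + 5). Tomando ∫a(t)dt y aplicando v(0) = 5, encontramos v(t) = 16·t^3 + 15·t^2 + 5. De la ecuación de la velocidad v(t) = 16·t^3 + 15·t^2 + 5, sustituimos t = 1 para obtener v = 36.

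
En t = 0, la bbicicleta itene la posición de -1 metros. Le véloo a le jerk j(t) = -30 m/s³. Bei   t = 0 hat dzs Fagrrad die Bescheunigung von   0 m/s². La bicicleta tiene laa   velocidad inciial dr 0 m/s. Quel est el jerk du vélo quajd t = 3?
De l'équation du jerk j(t) = -30, nous substituons t = 3 pour obtenir j = -30.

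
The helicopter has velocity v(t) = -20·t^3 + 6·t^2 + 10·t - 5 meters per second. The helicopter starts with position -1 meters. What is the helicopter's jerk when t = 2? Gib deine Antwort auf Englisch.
We must differentiate our velocity equation v(t) = -20·t^3 + 6·t^2 + 10·t - 5 2 times. Differentiating velocity, we get acceleration: a(t) = -60·t^2 + 12·t + 10. The derivative of acceleration gives jerk: j(t) = 12 - 120·t. We have jerk j(t) = 12 - 120·t. Substituting t = 2: j(2) = -228.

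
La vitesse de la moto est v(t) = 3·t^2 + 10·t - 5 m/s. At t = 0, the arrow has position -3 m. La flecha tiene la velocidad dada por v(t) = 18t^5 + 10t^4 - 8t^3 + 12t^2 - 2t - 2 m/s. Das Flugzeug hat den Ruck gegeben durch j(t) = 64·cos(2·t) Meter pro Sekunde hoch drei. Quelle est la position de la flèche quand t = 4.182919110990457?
En partant de la vitesse v(t) = 18·t^5 + 10·t^4 - 8·t^3 + 12·t^2 - 2·t - 2, nous prenons 1 primitive. La primitive de la vitesse, avec x(0) = -3, donne la position: x(t) = 3·t^6 + 2·t^5 - 2·t^4 + 4·t^3 - t^2 - 2·t - 3. En utilisant x(t) = 3·t^6 + 2·t^5 - 2·t^4 + 4·t^3 - t^2 - 2·t - 3 et en substituant t = 4.182919110990457, nous trouvons x = 18282.0566080016.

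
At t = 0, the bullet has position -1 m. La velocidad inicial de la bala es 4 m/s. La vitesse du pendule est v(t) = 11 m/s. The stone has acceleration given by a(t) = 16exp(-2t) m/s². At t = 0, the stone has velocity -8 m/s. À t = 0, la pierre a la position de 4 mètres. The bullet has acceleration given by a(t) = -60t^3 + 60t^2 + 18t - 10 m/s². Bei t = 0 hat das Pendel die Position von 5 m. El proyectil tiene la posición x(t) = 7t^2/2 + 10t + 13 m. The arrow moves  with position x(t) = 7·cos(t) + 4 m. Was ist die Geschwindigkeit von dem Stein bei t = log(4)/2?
Ausgehend von der Beschleunigung a(t) = 16·exp(-2·t), nehmen wir 1 Integral. Mit ∫a(t)dt und Anwendung von v(0) = -8, finden wir v(t) = -8·exp(-2·t). Mit v(t) = -8·exp(-2·t) und Einsetzen von t = log(4)/2, finden wir v = -2.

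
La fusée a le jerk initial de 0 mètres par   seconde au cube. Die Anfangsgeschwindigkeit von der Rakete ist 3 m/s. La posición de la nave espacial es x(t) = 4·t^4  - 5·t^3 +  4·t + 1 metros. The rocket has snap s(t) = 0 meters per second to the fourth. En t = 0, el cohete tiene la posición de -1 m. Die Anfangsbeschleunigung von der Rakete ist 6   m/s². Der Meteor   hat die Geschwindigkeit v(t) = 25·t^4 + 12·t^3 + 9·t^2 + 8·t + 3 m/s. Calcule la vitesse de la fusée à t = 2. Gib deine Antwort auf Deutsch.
Wir müssen unsere Gleichung für den Snap s(t) = 0 3-mal integrieren. Die Stammfunktion von dem Snap, mit j(0) = 0, ergibt den Ruck: j(t) = 0. Die Stammfunktion von dem Ruck ist die Beschleunigung. Mit a(0) = 6 erhalten wir a(t) = 6. Die Stammfunktion von der Beschleunigung ist die Geschwindigkeit. Mit v(0) = 3 erhalten wir v(t) = 6·t + 3. Aus der Gleichung für die Geschwindigkeit v(t) = 6·t + 3, setzen wir t = 2 ein und erhalten v = 15.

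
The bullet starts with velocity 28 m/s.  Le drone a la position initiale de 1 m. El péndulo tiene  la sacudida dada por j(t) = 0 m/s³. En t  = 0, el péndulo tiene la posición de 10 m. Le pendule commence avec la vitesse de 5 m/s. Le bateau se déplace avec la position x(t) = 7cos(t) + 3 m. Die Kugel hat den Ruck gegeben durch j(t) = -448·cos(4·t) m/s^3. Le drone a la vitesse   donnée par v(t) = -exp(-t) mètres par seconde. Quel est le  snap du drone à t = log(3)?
En partant de la vitesse v(t) = -exp(-t), nous prenons 3 dérivées. En dérivant la vitesse, nous obtenons l'accélération: a(t) = exp(-t). En prenant d/dt de a(t), nous trouvons j(t) = -exp(-t). En prenant d/dt de j(t), nous trouvons s(t) = exp(-t). En utilisant s(t) = exp(-t) et en substituant t = log(3), nous trouvons s = 1/3.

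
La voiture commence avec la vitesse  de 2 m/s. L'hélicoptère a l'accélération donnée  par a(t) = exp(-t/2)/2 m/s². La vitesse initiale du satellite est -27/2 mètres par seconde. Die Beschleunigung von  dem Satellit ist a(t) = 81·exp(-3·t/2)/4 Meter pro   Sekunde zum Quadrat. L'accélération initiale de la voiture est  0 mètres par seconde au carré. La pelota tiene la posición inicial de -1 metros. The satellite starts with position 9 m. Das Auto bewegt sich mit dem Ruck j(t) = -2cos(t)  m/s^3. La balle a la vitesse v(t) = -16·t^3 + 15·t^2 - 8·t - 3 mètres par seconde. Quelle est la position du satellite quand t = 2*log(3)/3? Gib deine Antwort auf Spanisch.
Debemos encontrar la antiderivada de nuestra ecuación de la aceleración a(t) = 81·exp(-3·t/2)/4 2 veces. La integral de la aceleración, con v(0) = -27/2, da la velocidad: v(t) = -27·exp(-3·t/2)/2. Integrando la velocidad y usando la condición inicial x(0) = 9, obtenemos x(t) = 9·exp(-3·t/2). Usando x(t) = 9·exp(-3·t/2) y sustituyendo t = 2*log(3)/3, encontramos x = 3.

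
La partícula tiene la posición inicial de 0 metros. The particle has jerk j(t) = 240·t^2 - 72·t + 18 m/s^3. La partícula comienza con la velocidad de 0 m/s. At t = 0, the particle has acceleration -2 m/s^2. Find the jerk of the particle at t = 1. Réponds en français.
En utilisant j(t) = 240·t^2 - 72·t + 18 et en substituant t = 1, nous trouvons j = 186.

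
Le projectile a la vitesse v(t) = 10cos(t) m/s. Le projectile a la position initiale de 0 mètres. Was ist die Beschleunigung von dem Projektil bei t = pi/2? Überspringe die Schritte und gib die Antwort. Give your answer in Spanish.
La aceleración en t = pi/2 es a = -10.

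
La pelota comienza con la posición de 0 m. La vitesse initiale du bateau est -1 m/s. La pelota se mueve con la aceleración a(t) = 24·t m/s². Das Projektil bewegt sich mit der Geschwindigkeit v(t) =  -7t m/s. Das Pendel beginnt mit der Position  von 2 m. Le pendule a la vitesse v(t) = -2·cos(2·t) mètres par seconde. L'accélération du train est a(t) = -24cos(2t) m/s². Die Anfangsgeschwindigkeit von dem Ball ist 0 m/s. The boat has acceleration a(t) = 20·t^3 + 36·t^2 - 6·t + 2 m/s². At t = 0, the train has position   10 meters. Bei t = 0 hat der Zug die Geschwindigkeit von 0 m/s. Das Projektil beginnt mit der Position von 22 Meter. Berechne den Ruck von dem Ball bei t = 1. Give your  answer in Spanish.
Debemos derivar nuestra ecuación de la aceleración a(t) = 24·t 1 vez. La derivada de la aceleración da la sacudida: j(t) = 24. De la ecuación de la sacudida j(t) = 24, sustituimos t = 1 para obtener j = 24.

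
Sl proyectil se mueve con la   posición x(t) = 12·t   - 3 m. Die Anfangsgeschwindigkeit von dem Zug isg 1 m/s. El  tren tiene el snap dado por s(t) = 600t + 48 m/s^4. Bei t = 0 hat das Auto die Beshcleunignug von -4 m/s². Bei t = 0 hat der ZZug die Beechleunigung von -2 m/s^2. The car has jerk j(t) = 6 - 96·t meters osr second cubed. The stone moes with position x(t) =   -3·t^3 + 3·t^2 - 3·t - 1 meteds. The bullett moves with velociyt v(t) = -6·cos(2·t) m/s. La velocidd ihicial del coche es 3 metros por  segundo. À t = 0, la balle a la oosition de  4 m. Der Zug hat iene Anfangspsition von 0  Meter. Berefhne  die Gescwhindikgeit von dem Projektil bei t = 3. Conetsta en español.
Partiendo de la posición x(t) = 12·t - 3, tomamos 1 derivada. La derivada de la posición da la velocidad: v(t) = 12. De la ecuación de la velocidad v(t) = 12, sustituimos t = 3 para obtener v = 12.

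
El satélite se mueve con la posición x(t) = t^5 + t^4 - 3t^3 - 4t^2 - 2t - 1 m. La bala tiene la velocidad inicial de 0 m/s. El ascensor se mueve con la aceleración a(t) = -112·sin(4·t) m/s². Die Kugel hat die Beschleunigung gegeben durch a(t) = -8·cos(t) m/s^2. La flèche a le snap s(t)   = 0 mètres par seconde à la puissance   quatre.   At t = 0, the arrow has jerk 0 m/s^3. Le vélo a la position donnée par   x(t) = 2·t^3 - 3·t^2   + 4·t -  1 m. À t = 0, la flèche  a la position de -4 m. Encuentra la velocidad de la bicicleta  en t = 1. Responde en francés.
En partant de la position x(t) = 2·t^3 - 3·t^2 + 4·t - 1, nous prenons 1 dérivée. En dérivant la position, nous obtenons la vitesse: v(t) = 6·t^2 - 6·t + 4. De l'équation de la vitesse v(t) = 6·t^2 - 6·t + 4, nous substituons t = 1 pour obtenir v = 4.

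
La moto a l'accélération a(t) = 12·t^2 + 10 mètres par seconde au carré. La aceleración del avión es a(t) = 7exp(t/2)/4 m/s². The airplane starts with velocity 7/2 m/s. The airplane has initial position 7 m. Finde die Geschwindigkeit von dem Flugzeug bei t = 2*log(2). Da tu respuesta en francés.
Nous devons trouver la primitive de notre équation de l'accélération a(t) = 7·exp(t/2)/4 1 fois. En prenant ∫a(t)dt et en appliquant v(0) = 7/2, nous trouvons v(t) = 7·exp(t/2)/2. De l'équation de la vitesse v(t) = 7·exp(t/2)/2, nous substituons t = 2*log(2) pour obtenir v = 7.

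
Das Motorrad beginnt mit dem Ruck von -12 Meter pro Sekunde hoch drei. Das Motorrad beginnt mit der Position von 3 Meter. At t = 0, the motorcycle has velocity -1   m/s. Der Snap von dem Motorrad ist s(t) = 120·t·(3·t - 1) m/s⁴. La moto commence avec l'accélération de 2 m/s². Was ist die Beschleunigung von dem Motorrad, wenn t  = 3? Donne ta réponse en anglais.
We need to integrate our snap equation s(t) = 120·t·(3·t - 1) 2 times. Taking ∫s(t)dt and applying j(0) = -12, we find j(t) = 120·t^3 - 60·t^2 - 12. Finding the antiderivative of j(t) and using a(0) = 2: a(t) = 30·t^4 - 20·t^3 - 12·t + 2. Using a(t) = 30·t^4 - 20·t^3 - 12·t + 2 and substituting t = 3, we find a = 1856.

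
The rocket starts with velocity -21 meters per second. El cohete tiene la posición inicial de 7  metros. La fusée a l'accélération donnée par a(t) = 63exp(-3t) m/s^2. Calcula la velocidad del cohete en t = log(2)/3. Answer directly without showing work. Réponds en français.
La vitesse à t = log(2)/3 est v = -21/2.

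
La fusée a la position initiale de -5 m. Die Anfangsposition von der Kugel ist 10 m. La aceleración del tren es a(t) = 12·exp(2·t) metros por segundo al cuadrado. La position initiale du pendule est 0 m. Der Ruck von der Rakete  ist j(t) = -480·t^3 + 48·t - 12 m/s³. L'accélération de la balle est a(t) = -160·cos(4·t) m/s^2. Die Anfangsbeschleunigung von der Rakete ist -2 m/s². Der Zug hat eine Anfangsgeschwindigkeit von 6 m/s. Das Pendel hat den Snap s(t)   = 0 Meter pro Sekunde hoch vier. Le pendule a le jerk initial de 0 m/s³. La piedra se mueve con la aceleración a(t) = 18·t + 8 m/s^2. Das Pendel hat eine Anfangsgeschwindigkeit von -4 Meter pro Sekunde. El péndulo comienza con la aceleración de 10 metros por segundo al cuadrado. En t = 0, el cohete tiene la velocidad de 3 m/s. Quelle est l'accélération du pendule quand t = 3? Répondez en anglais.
To find the answer, we compute 2 integrals of s(t) = 0. The antiderivative of snap is jerk. Using j(0) = 0, we get j(t) = 0. The antiderivative of jerk is acceleration. Using a(0) = 10, we get a(t) = 10. From the given acceleration equation a(t) = 10, we substitute t = 3 to get a = 10.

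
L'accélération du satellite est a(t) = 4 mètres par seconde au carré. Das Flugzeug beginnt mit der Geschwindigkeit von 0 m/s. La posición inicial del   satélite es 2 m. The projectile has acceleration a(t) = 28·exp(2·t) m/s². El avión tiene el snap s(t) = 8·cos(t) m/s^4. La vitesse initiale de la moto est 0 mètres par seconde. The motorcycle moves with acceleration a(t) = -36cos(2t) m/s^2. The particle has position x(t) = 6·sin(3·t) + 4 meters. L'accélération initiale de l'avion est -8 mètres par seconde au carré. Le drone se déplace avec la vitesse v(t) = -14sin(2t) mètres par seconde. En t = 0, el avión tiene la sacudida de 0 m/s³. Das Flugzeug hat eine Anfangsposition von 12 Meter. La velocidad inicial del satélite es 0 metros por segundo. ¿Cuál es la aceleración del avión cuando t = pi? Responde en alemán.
Ausgehend von dem Snap s(t) = 8·cos(t), nehmen wir 2 Stammfunktionen. Mit ∫s(t)dt und Anwendung von j(0) = 0, finden wir j(t) = 8·sin(t). Das Integral von dem Ruck, mit a(0) = -8, ergibt die Beschleunigung: a(t) = -8·cos(t). Wir haben die Beschleunigung a(t) = -8·cos(t). Durch Einsetzen von t = pi: a(pi) = 8.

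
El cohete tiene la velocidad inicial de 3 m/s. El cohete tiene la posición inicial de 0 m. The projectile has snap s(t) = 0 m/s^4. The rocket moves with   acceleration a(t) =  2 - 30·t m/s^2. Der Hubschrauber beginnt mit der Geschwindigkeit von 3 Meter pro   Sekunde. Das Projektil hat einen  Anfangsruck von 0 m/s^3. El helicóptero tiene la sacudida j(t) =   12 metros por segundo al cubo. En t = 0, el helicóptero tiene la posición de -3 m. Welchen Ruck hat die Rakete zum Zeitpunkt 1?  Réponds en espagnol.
Debemos derivar nuestra ecuación de la aceleración a(t) = 2 - 30·t 1 vez. La derivada de la aceleración da la sacudida: j(t) = -30. De la ecuación de la sacudida j(t) = -30, sustituimos t = 1 para obtener j = -30.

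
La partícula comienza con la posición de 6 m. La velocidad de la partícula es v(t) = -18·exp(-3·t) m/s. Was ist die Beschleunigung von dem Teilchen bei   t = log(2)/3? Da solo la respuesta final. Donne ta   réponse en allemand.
Die Antwort ist 27.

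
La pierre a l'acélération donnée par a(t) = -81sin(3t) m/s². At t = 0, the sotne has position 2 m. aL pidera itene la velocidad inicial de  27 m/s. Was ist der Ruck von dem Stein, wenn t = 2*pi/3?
Wir müssen unsere Gleichung für die Beschleunigung a(t) = -81·sin(3·t) 1-mal ableiten. Die Ableitung von der Beschleunigung ergibt den Ruck: j(t) = -243·cos(3·t). Aus der Gleichung für den Ruck j(t) = -243·cos(3·t), setzen wir t = 2*pi/3 ein und erhalten j = -243.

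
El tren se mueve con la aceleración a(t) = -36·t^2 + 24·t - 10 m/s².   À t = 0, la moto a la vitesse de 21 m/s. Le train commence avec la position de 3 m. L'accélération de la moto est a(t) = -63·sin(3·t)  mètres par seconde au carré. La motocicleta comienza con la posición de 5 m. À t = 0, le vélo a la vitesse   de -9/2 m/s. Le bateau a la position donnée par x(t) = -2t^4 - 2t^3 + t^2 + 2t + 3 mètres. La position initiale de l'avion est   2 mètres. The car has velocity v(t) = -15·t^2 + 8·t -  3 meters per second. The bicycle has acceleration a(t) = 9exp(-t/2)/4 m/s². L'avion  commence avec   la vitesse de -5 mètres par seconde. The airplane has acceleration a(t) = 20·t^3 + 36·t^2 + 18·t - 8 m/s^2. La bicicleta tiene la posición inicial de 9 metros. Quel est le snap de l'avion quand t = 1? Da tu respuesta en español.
Partiendo de la aceleración a(t) = 20·t^3 + 36·t^2 + 18·t - 8, tomamos 2 derivadas. La derivada de la aceleración da la sacudida: j(t) = 60·t^2 + 72·t + 18. Derivando la sacudida, obtenemos el snap: s(t) = 120·t + 72. De la ecuación del snap s(t) = 120·t + 72, sustituimos t = 1 para obtener s = 192.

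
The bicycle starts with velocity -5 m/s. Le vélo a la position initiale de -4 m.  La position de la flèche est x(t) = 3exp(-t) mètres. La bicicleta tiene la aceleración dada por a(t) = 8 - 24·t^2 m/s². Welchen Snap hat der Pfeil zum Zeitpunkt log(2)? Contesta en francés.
En partant de la position x(t) = 3·exp(-t), nous prenons 4 dérivées. En prenant d/dt de x(t), nous trouvons v(t) = -3·exp(-t). La dérivée de la vitesse donne l'accélération: a(t) = 3·exp(-t). En dérivant l'accélération, nous obtenons le jerk: j(t) = -3·exp(-t). En prenant d/dt de j(t), nous trouvons s(t) = 3·exp(-t). De l'équation du snap s(t) = 3·exp(-t), nous substituons t = log(2) pour obtenir s = 3/2.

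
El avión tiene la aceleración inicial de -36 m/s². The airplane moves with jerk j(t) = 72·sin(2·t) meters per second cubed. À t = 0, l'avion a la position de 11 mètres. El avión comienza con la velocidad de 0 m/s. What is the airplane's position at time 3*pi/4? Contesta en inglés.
We need to integrate our jerk equation j(t) = 72·sin(2·t) 3 times. Integrating jerk and using the initial condition a(0) = -36, we get a(t) = -36·cos(2·t). Finding the antiderivative of a(t) and using v(0) = 0: v(t) = -18·sin(2·t). The antiderivative of velocity is position. Using x(0) = 11, we get x(t) = 9·cos(2·t) + 2. From the given position equation x(t) = 9·cos(2·t) + 2, we substitute t = 3*pi/4 to get x = 2.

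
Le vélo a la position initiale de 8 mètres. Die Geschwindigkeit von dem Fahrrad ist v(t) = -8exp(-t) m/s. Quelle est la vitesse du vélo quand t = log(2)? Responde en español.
De la ecuación de la velocidad v(t) = -8·exp(-t), sustituimos t = log(2) para obtener v = -4.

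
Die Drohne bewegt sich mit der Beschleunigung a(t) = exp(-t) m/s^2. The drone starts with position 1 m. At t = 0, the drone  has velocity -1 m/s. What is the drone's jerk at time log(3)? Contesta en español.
Para resolver esto, necesitamos tomar 1 derivada de nuestra ecuación de la aceleración a(t) = exp(-t). La derivada de la aceleración da la sacudida: j(t) = -exp(-t). Tenemos la sacudida j(t) = -exp(-t). Sustituyendo t = log(3): j(log(3)) = -1/3.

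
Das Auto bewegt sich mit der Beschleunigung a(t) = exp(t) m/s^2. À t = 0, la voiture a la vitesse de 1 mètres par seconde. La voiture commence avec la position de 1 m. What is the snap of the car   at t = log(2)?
We must differentiate our acceleration equation a(t) = exp(t) 2 times. Taking d/dt of a(t), we find j(t) = exp(t). The derivative of jerk gives snap: s(t) = exp(t). From the given snap equation s(t) = exp(t), we substitute t = log(2) to get s = 2.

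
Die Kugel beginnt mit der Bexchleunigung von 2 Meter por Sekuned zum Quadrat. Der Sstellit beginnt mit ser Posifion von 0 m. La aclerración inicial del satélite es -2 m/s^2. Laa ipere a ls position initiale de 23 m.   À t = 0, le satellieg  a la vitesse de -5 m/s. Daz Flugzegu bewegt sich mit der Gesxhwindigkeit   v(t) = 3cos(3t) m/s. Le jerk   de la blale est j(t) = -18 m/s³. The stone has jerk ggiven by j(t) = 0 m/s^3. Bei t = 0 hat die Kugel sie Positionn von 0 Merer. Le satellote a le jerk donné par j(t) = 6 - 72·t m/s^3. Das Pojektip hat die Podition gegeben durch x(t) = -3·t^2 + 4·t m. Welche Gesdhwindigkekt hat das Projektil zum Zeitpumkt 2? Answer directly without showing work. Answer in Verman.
Die Geschwindigkeit bei t = 2 ist v = -8.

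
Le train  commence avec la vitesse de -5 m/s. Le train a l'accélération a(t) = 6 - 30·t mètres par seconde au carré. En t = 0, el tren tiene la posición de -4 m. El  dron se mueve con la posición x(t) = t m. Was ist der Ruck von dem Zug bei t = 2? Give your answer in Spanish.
Partiendo de la aceleración a(t) = 6 - 30·t, tomamos 1 derivada. La derivada de la aceleración da la sacudida: j(t) = -30. Tenemos la sacudida j(t) = -30. Sustituyendo t = 2: j(2) = -30.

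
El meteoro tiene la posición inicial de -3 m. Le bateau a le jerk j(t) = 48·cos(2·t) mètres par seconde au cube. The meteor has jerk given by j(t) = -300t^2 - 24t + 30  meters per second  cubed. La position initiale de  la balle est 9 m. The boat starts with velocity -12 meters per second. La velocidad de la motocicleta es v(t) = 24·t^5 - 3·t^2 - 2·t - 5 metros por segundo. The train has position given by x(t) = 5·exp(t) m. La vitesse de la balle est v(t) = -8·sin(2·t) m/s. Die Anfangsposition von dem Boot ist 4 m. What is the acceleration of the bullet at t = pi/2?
Starting from velocity v(t) = -8·sin(2·t), we take 1 derivative. Differentiating velocity, we get acceleration: a(t) = -16·cos(2·t). From the given acceleration equation a(t) = -16·cos(2·t), we substitute t = pi/2 to get a = 16.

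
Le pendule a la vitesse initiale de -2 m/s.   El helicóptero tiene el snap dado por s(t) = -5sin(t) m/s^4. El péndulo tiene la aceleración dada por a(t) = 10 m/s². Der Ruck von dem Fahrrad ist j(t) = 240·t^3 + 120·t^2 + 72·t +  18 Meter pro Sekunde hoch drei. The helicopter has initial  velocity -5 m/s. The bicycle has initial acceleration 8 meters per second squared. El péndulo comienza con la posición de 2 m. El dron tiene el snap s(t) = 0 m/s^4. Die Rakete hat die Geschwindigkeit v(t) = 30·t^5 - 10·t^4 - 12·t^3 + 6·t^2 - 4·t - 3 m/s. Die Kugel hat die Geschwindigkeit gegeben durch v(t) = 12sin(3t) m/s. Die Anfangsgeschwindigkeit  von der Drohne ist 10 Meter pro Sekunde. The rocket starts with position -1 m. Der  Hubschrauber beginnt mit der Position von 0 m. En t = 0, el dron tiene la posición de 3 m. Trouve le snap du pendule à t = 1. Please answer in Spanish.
Debemos derivar nuestra ecuación de la aceleración a(t) = 10 2 veces. La derivada de la aceleración da la sacudida: j(t) = 0. Derivando la sacudida, obtenemos el snap: s(t) = 0. Usando s(t) = 0 y sustituyendo t = 1, encontramos s = 0.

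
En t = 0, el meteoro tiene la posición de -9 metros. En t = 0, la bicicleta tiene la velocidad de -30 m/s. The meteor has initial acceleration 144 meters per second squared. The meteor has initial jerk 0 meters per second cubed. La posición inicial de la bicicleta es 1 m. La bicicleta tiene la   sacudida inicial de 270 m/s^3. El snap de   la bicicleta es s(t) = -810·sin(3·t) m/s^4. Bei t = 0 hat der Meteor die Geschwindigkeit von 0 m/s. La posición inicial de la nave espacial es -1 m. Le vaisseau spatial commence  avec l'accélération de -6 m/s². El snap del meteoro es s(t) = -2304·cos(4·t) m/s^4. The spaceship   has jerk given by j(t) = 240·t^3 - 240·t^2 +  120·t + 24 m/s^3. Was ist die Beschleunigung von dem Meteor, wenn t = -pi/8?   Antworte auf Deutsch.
Ausgehend von dem Snap s(t) = -2304·cos(4·t), nehmen wir 2 Stammfunktionen. Das Integral von dem Snap ist der Ruck. Mit j(0) = 0 erhalten wir j(t) = -576·sin(4·t). Durch Integration von dem Ruck und Verwendung der Anfangsbedingung a(0) = 144, erhalten wir a(t) = 144·cos(4·t). Mit a(t) = 144·cos(4·t) und Einsetzen von t = -pi/8, finden wir a = 0.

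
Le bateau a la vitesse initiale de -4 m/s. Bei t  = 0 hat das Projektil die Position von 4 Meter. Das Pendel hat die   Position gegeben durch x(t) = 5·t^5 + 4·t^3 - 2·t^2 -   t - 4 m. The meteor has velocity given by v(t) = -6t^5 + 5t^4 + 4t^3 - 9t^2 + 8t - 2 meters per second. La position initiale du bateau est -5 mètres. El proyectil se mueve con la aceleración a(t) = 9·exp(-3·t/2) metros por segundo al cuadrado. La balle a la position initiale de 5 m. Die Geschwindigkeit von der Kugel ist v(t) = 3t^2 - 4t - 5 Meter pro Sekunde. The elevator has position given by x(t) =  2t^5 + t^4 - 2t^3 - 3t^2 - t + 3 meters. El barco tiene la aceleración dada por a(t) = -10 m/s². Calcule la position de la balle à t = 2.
Nous devons intégrer notre équation de la vitesse v(t) = 3·t^2 - 4·t - 5 1 fois. L'intégrale de la vitesse est la position. En utilisant x(0) = 5, nous obtenons x(t) = t^3 - 2·t^2 - 5·t + 5. En utilisant x(t) = t^3 - 2·t^2 - 5·t + 5 et en substituant t = 2, nous trouvons x = -5.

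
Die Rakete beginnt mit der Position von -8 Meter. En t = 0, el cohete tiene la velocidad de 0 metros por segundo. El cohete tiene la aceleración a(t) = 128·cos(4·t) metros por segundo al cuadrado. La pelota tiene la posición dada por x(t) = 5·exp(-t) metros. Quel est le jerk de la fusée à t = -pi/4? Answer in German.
Wir müssen unsere Gleichung für die Beschleunigung a(t) = 128·cos(4·t) 1-mal ableiten. Durch Ableiten von der Beschleunigung erhalten wir den Ruck: j(t) = -512·sin(4·t). Aus der Gleichung für den Ruck j(t) = -512·sin(4·t), setzen wir t = -pi/4 ein und erhalten j = 0.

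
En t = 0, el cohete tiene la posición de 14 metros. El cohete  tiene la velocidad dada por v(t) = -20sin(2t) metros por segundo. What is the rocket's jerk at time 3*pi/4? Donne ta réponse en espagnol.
Partiendo de la velocidad v(t) = -20·sin(2·t), tomamos 2 derivadas. Tomando d/dt de v(t), encontramos a(t) = -40·cos(2·t). Derivando la aceleración, obtenemos la sacudida: j(t) = 80·sin(2·t). Usando j(t) = 80·sin(2·t) y sustituyendo t = 3*pi/4, encontramos j = -80.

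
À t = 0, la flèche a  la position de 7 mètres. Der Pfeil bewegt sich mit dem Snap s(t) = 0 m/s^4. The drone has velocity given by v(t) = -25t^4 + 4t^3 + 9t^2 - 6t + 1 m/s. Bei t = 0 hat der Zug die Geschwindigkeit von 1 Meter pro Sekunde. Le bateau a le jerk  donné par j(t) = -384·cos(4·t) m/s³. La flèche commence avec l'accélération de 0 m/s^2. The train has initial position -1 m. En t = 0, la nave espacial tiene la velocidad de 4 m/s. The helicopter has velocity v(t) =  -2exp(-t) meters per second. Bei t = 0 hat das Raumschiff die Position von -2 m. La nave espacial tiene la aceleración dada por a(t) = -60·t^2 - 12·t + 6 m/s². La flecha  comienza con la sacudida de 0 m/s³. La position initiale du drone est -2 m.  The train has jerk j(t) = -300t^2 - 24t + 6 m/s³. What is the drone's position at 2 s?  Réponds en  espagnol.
Partiendo de la velocidad v(t) = -25·t^4 + 4·t^3 + 9·t^2 - 6·t + 1, tomamos 1 integral. La antiderivada de la velocidad, con x(0) = -2, da la posición: x(t) = -5·t^5 + t^4 + 3·t^3 - 3·t^2 + t - 2. Tenemos la posición x(t) = -5·t^5 + t^4 + 3·t^3 - 3·t^2 + t - 2. Sustituyendo t = 2: x(2) = -132.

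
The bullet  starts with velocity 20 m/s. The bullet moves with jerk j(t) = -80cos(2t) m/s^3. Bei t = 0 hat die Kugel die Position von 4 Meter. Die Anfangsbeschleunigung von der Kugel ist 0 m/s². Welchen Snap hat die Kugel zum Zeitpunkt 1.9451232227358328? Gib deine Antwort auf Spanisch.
Para resolver esto, necesitamos tomar 1 derivada de nuestra ecuación de la sacudida j(t) = -80·cos(2·t). Tomando d/dt de j(t), encontramos s(t) = 160·sin(2·t). Usando s(t) = 160·sin(2·t) y sustituyendo t = 1.9451232227358328, encontramos s = -108.904501946694.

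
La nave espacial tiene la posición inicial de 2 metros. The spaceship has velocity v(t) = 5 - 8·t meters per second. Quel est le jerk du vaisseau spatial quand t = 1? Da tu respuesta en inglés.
Starting from velocity v(t) = 5 - 8·t, we take 2 derivatives. The derivative of velocity gives acceleration: a(t) = -8. Taking d/dt of a(t), we find j(t) = 0. From the given jerk equation j(t) = 0, we substitute t = 1 to get j = 0.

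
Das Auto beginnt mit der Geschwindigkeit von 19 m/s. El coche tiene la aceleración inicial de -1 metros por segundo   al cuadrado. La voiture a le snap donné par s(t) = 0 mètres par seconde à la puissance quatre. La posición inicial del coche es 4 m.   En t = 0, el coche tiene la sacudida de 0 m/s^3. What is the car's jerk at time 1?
Starting from snap s(t) = 0, we take 1 antiderivative. Taking ∫s(t)dt and applying j(0) = 0, we find j(t) = 0. We have jerk j(t) = 0. Substituting t = 1: j(1) = 0.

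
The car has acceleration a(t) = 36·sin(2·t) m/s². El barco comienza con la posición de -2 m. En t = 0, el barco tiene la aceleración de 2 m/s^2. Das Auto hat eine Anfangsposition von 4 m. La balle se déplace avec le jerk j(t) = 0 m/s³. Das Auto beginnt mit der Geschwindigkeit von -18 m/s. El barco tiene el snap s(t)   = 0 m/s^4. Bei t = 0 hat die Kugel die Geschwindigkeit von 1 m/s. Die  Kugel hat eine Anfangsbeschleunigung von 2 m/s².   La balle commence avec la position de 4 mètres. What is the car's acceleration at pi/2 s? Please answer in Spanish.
Tenemos la aceleración a(t) = 36·sin(2·t). Sustituyendo t = pi/2: a(pi/2) = 0.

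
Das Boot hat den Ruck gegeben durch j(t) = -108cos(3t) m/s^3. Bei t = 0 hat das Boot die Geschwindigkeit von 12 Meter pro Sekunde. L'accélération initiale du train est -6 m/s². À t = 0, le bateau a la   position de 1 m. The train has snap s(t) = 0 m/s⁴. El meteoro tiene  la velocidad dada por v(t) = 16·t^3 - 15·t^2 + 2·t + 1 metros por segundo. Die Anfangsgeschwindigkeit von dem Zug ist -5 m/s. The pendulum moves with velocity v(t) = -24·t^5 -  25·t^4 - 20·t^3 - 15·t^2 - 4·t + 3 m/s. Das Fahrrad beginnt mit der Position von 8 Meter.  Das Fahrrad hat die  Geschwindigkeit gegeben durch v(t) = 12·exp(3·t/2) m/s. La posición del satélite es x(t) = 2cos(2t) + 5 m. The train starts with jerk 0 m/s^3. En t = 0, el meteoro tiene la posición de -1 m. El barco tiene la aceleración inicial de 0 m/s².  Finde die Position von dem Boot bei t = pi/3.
Ausgehend von dem Ruck j(t) = -108·cos(3·t), nehmen wir 3 Stammfunktionen. Das Integral von dem Ruck ist die Beschleunigung. Mit a(0) = 0 erhalten wir a(t) = -36·sin(3·t). Das Integral von der Beschleunigung, mit v(0) = 12, ergibt die Geschwindigkeit: v(t) = 12·cos(3·t). Die Stammfunktion von der Geschwindigkeit, mit x(0) = 1, ergibt die Position: x(t) = 4·sin(3·t) + 1. Wir haben die Position x(t) = 4·sin(3·t) + 1. Durch Einsetzen von t = pi/3: x(pi/3) = 1.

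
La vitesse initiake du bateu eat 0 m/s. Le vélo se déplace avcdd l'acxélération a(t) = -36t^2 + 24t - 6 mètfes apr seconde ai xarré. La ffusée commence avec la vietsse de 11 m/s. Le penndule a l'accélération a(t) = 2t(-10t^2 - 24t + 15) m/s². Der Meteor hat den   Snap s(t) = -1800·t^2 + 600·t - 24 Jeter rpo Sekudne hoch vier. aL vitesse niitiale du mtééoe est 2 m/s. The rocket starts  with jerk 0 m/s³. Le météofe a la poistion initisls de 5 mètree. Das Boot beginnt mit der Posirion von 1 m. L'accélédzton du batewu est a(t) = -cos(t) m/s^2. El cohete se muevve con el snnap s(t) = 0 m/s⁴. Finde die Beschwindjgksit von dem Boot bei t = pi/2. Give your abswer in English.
We must find the antiderivative of our acceleration equation a(t) = -cos(t) 1 time. The integral of acceleration, with v(0) = 0, gives velocity: v(t) = -sin(t). We have velocity v(t) = -sin(t). Substituting t = pi/2: v(pi/2) = -1.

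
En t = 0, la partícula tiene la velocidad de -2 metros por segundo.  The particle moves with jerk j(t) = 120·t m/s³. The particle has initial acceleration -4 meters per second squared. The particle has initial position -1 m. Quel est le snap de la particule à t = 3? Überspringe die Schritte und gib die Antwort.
La réponse est 120.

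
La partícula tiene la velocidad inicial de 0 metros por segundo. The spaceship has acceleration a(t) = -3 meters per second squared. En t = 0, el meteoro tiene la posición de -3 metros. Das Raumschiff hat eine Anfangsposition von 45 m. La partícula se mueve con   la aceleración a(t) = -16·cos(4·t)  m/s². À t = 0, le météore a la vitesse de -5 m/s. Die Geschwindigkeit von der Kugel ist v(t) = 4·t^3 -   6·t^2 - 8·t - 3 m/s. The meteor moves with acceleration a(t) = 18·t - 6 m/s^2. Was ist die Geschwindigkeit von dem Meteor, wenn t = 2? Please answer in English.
We must find the antiderivative of our acceleration equation a(t) = 18·t - 6 1 time. The integral of acceleration, with v(0) = -5, gives velocity: v(t) = 9·t^2 - 6·t - 5. Using v(t) = 9·t^2 - 6·t - 5 and substituting t = 2, we find v = 19.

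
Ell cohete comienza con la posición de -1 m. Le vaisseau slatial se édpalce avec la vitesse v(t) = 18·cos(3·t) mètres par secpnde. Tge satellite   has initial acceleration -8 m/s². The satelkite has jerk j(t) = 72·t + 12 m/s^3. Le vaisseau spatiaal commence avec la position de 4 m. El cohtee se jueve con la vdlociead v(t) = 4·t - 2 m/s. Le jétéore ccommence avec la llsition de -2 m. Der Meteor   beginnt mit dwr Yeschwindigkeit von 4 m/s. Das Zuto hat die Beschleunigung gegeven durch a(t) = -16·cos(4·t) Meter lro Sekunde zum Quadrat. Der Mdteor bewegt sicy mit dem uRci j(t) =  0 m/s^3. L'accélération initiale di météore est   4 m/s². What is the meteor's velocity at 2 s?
Starting from jerk j(t) = 0, we take 2 integrals. The integral of jerk is acceleration. Using a(0) = 4, we get a(t) = 4. The antiderivative of acceleration, with v(0) = 4, gives velocity: v(t) = 4·t + 4. We have velocity v(t) = 4·t + 4. Substituting t = 2: v(2) = 12.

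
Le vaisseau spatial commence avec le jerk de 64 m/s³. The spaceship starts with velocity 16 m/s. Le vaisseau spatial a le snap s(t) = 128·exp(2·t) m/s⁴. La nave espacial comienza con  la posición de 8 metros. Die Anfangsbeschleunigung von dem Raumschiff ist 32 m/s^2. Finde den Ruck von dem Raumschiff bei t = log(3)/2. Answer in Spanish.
Partiendo del snap s(t) = 128·exp(2·t), tomamos 1 integral. Tomando ∫s(t)dt y aplicando j(0) = 64, encontramos j(t) = 64·exp(2·t). Usando j(t) = 64·exp(2·t) y sustituyendo t = log(3)/2, encontramos j = 192.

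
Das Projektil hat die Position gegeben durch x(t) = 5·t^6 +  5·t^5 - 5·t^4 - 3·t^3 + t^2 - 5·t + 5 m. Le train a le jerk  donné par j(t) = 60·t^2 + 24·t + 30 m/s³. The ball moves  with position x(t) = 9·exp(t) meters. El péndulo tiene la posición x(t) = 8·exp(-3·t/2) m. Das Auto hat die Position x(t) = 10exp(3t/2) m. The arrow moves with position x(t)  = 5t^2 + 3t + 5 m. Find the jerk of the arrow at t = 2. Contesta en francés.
Pour résoudre ceci, nous devons prendre 3 dérivées de notre équation de la position x(t) = 5·t^2 + 3·t + 5. En prenant d/dt de x(t), nous trouvons v(t) = 10·t + 3. En prenant d/dt de v(t), nous trouvons a(t) = 10. En dérivant l'accélération, nous obtenons le jerk: j(t) = 0. Nous avons le jerk j(t) = 0. En substituant t = 2: j(2) = 0.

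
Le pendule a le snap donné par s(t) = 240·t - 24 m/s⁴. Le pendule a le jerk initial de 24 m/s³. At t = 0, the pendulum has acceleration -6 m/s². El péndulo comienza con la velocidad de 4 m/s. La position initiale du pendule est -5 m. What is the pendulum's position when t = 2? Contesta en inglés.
To solve this, we need to take 4 antiderivatives of our snap equation s(t) = 240·t - 24. Integrating snap and using the initial condition j(0) = 24, we get j(t) = 120·t^2 - 24·t + 24. Taking ∫j(t)dt and applying a(0) = -6, we find a(t) = 40·t^3 - 12·t^2 + 24·t - 6. Taking ∫a(t)dt and applying v(0) = 4, we find v(t) = 10·t^4 - 4·t^3 + 12·t^2 - 6·t + 4. The antiderivative of velocity, with x(0) = -5, gives position: x(t) = 2·t^5 - t^4 + 4·t^3 - 3·t^2 + 4·t - 5. We have position x(t) = 2·t^5 - t^4 + 4·t^3 - 3·t^2 + 4·t - 5. Substituting t = 2: x(2) = 71.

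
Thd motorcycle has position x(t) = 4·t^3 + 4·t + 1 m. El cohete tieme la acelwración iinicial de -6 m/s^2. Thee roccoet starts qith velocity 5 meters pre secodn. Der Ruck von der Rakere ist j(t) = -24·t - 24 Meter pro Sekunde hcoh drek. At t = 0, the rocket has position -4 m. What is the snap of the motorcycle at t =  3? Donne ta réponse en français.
Pour résoudre ceci, nous devons prendre 4 dérivées de notre équation de la position x(t) = 4·t^3 + 4·t + 1. En prenant d/dt de x(t), nous trouvons v(t) = 12·t^2 + 4. En dérivant la vitesse, nous obtenons l'accélération: a(t) = 24·t. La dérivée de l'accélération donne le jerk: j(t) = 24. En dérivant le jerk, nous obtenons le snap: s(t) = 0. Nous avons le snap s(t) = 0. En substituant t = 3: s(3) = 0.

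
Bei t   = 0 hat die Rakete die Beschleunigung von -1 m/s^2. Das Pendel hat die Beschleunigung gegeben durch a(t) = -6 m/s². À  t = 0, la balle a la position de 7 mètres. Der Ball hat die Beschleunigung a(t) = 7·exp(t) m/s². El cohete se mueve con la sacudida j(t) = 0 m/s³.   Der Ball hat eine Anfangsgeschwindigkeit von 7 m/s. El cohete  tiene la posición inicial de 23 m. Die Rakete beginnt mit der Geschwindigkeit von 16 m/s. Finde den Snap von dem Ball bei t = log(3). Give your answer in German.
Ausgehend von der Beschleunigung a(t) = 7·exp(t), nehmen wir 2 Ableitungen. Die Ableitung von der Beschleunigung ergibt den Ruck: j(t) = 7·exp(t). Die Ableitung von dem Ruck ergibt den Snap: s(t) = 7·exp(t). Mit s(t) = 7·exp(t) und Einsetzen von t = log(3), finden wir s = 21.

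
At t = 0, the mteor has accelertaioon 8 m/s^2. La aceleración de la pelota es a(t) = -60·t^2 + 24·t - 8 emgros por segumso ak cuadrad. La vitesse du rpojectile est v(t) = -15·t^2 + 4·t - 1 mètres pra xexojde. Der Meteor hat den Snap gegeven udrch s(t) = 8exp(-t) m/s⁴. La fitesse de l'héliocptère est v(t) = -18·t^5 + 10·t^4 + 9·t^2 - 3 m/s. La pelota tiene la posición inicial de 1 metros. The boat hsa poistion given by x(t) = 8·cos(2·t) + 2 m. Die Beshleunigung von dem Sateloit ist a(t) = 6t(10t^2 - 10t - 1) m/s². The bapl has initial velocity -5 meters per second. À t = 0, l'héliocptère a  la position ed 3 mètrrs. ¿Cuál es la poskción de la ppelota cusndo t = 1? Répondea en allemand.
Wir müssen unsere Gleichung für die Beschleunigung a(t) = -60·t^2 + 24·t - 8 2-mal integrieren. Mit ∫a(t)dt und Anwendung von v(0) = -5, finden wir v(t) = -20·t^3 + 12·t^2 - 8·t - 5. Durch Integration von der Geschwindigkeit und Verwendung der Anfangsbedingung x(0) = 1, erhalten wir x(t) = -5·t^4 + 4·t^3 - 4·t^2 - 5·t + 1. Aus der Gleichung für die Position x(t) = -5·t^4 + 4·t^3 - 4·t^2 - 5·t + 1, setzen wir t = 1 ein und erhalten x = -9.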